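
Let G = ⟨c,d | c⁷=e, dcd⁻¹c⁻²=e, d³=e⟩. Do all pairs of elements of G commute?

c·d = cd but d·c = c²d, so c·d ≠ d·c and G is not abelian.

Answer: No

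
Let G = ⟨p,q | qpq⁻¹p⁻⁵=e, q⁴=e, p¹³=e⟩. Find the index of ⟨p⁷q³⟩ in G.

First find ord(p⁷q³) by computing successive powers:
  (p⁷q³)¹ = p⁷q³, (p⁷q³)² = p¹¹q², (p⁷q³)³ = p⁴q, (p⁷q³)⁴ = e.
So |⟨p⁷q³⟩| = ord(p⁷q³) = 4. With |G| = 52, by Lagrange [G : ⟨p⁷q³⟩] = 52/4 = 13.

Answer: 13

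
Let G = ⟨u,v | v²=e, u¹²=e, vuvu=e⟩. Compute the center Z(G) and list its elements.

An element z ∈ Z(G) iff z commutes with every generator.
For example u⁶ is central: (u⁶)·u = u⁷ = u·(u⁶); (u⁶)·v = u⁶v = v·(u⁶).
Whereas u ∉ Z(G) since u·v = uv ≠ u¹¹v = v·u.
Checking each of the 24 elements this way gives Z(G) = {e, u⁶}, of order 2.

Answer: {e, u⁶}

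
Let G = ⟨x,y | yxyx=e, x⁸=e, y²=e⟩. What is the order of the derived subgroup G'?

G' = [G, G] is generated by all commutators. The generator-pair commutators are: [x, y] = x².
The subgroup they normally generate is {e, x², x⁴, x⁶}, of order 4.
Check: |G/G'| = 16/4 = 4 is the order of the abelianisation.

Answer: 4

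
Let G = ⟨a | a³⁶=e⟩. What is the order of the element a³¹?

Compute successive powers until reaching e:
  (a³¹)¹ = a³¹, (a³¹)² = a²⁶, (a³¹)³ = a²¹, (a³¹)⁴ = a¹⁶, (a³¹)⁵ = a¹¹, (a³¹)⁶ = a⁶, (a³¹)⁷ = a, (a³¹)⁸ = a³², (a³¹)⁹ = a²⁷, (a³¹)¹⁰ = a²², (a³¹)¹¹ = a¹⁷, (a³¹)¹² = a¹², (a³¹)¹³ = a⁷, (a³¹)¹⁴ = a², (a³¹)¹⁵ = a³³, (a³¹)¹⁶ = a²⁸, (a³¹)¹⁷ = a²³, (a³¹)¹⁸ = a¹⁸, (a³¹)¹⁹ = a¹³, (a³¹)²⁰ = a⁸, (a³¹)²¹ = a³, (a³¹)²² = a³⁴, (a³¹)²³ = a²⁹, (a³¹)²⁴ = a²⁴, (a³¹)²⁵ = a¹⁹, (a³¹)²⁶ = a¹⁴, (a³¹)²⁷ = a⁹, (a³¹)²⁸ = a⁴, (a³¹)²⁹ = a³⁵, (a³¹)³⁰ = a³⁰, (a³¹)³¹ = a²⁵, (a³¹)³² = a²⁰, (a³¹)³³ = a¹⁵, (a³¹)³⁴ = a¹⁰, (a³¹)³⁵ = a⁵, (a³¹)³⁶ = e.
The smallest positive k with (a³¹)ᵏ = e is 36.

Answer: 36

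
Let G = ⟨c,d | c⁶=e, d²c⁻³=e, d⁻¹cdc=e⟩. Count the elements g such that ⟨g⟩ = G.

⟨g⟩ = G would require ord(g) = |G| = 12, but the maximum element order in G is 6 < 12. So G is not cyclic and no single element generates it: the count is 0.

Answer: 0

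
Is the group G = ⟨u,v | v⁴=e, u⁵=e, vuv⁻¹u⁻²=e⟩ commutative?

u·v = uv but v·u = u²v, so u·v ≠ v·u and G is not abelian.

Answer: No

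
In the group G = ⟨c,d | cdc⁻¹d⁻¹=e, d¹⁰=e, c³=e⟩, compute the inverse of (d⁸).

The order of (d⁸) is 5 (smallest k with (d⁸)ᵏ = e), so (d⁸)⁻¹ = (d⁸)⁴ = d².
Check: (d⁸) · (d²) → (d⁸) · d² = e, giving e as required.

Answer: d²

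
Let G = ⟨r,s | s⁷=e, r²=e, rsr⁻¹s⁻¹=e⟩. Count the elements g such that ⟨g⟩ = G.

G is cyclic of order 14. An element generates G iff its order is 14, and a cyclic group of order 14 has exactly φ(14) = 6 such elements.

Answer: 6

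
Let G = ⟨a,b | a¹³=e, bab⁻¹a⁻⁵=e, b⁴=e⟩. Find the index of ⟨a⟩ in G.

First find ord(a) by computing successive powers:
  a¹ = a, a² = a², a³ = a³, a⁴ = a⁴, a⁵ = a⁵, a⁶ = a⁶, a⁷ = a⁷, a⁸ = a⁸, a⁹ = a⁹, a¹⁰ = a¹⁰, a¹¹ = a¹¹, a¹² = a¹², a¹³ = e.
So |⟨a⟩| = ord(a) = 13. With |G| = 52, by Lagrange [G : ⟨a⟩] = 52/13 = 4.

Answer: 4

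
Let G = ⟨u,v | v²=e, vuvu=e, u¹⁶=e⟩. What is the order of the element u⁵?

Compute successive powers until reaching e:
  (u⁵)¹ = u⁵, (u⁵)² = u¹⁰, (u⁵)³ = u¹⁵, (u⁵)⁴ = u⁴, (u⁵)⁵ = u⁹, (u⁵)⁶ = u¹⁴, (u⁵)⁷ = u³, (u⁵)⁸ = u⁸, (u⁵)⁹ = u¹³, (u⁵)¹⁰ = u², (u⁵)¹¹ = u⁷, (u⁵)¹² = u¹², (u⁵)¹³ = u, (u⁵)¹⁴ = u⁶, (u⁵)¹⁵ = u¹¹, (u⁵)¹⁶ = e.
The smallest positive k with (u⁵)ᵏ = e is 16.

Answer: 16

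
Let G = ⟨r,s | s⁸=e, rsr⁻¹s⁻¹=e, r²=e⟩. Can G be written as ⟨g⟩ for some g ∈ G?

|G| = 16, but the maximum element order in G is 8 < 16. No single element generates all of G, so G is not cyclic.

Answer: No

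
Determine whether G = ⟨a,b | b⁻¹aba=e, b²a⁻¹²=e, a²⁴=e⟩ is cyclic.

Every cyclic group is abelian. But a·b = ab while b·a = a¹¹b⁻¹, so a·b ≠ b·a and G is not abelian. Hence G is not cyclic.

Answer: No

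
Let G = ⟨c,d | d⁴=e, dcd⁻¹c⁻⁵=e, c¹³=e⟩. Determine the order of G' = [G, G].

G' = [G, G] is generated by all commutators. The generator-pair commutators are: [c, d] = c⁹.
The subgroup they normally generate is {e, c, c², c³, c⁴, c⁵, c⁶, c⁷, c⁸, c⁹, c¹⁰, c¹¹, c¹²}, of order 13.
Check: |G/G'| = 52/13 = 4 is the order of the abelianisation.

Answer: 13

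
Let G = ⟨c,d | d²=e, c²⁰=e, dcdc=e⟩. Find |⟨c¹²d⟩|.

|⟨c¹²d⟩| equals the order of c¹²d. Compute successive powers until reaching e:
  (c¹²d)¹ = c¹²d, (c¹²d)² = e.
The smallest positive k with (c¹²d)ᵏ = e is 2, so |⟨c¹²d⟩| = 2.

Answer: 2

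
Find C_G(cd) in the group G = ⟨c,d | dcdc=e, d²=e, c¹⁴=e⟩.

⟨cd⟩ ⊆ C_G(cd) since powers of cd commute with cd; so |C_G(cd)| ≥ |⟨cd⟩| = 2.
By orbit–stabilizer, |C_G(cd)| = |G| / |conj. class of cd| = 28 / 7 = 4.
The 4 elements commuting with cd are {e, c⁷, cd, c⁸d}.

Answer: {e, c⁷, cd, c⁸d}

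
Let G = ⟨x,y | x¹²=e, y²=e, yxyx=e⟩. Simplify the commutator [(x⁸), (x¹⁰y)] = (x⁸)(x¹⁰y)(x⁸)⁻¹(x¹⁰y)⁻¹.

[(x⁸), (x¹⁰y)] = (x⁸)·(x¹⁰y)·(x⁸)⁻¹·(x¹⁰y)⁻¹.
  (x⁸) · (x¹⁰y) = x⁶y
  (x⁶y) · (x⁴) = x²y
  (x²y) · (x¹⁰y) = x⁴

Answer: x⁴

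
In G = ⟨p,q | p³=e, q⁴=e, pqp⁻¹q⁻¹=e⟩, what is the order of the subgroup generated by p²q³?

|⟨p²q³⟩| equals the order of p²q³. Compute successive powers until reaching e:
  (p²q³)¹ = p²q³, (p²q³)² = pq², (p²q³)³ = q, (p²q³)⁴ = p², (p²q³)⁵ = pq³, (p²q³)⁶ = q², (p²q³)⁷ = p²q, (p²q³)⁸ = p, (p²q³)⁹ = q³, (p²q³)¹⁰ = p²q², (p²q³)¹¹ = pq, (p²q³)¹² = e.
The smallest positive k with (p²q³)ᵏ = e is 12, so |⟨p²q³⟩| = 12.

Answer: 12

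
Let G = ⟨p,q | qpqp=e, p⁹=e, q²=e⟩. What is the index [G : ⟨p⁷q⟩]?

First find ord(p⁷q) by computing successive powers:
  (p⁷q)¹ = p⁷q, (p⁷q)² = e.
So |⟨p⁷q⟩| = ord(p⁷q) = 2. With |G| = 18, by Lagrange [G : ⟨p⁷q⟩] = 18/2 = 9.

Answer: 9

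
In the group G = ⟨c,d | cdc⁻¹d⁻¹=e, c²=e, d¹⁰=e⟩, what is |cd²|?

Compute successive powers until reaching e:
  (cd²)¹ = cd², (cd²)² = d⁴, (cd²)³ = cd⁶, (cd²)⁴ = d⁸, (cd²)⁵ = c, (cd²)⁶ = d², (cd²)⁷ = cd⁴, (cd²)⁸ = d⁶, (cd²)⁹ = cd⁸, (cd²)¹⁰ = e.
The smallest positive k with (cd²)ᵏ = e is 10.

Answer: 10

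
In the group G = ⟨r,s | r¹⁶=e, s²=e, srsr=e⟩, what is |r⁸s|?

Compute successive powers until reaching e:
  (r⁸s)¹ = r⁸s, (r⁸s)² = e.
The smallest positive k with (r⁸s)ᵏ = e is 2.

Answer: 2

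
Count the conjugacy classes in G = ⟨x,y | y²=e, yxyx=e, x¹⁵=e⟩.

The conjugacy classes (representative and size) are:
  [e] (size 1), [x¹⁴] (size 2), [x²] (size 2), [x³] (size 2), [x⁴] (size 2), [x¹⁰] (size 2), [x⁹] (size 2), [x⁷] (size 2), [x¹³y] (size 15).
Class equation: 1 + 2 + 2 + 2 + 2 + 2 + 2 + 2 + 15 = 30 = |G|. So G has 9 conjugacy classes.

Answer: 9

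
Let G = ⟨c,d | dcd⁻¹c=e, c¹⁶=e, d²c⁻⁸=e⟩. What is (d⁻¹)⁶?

Compute successive powers of (d⁻¹), reducing at each step:
  (d⁻¹)²: (d⁻¹) · d⁻¹ = c⁸
  (d⁻¹)³: (c⁸) · d⁻¹ = d
  (d⁻¹)⁴: d · d⁻¹ = e
  (d⁻¹)⁵: e · d⁻¹ = d⁻¹
  (d⁻¹)⁶: (d⁻¹) · d⁻¹ = c⁸

Answer: c⁸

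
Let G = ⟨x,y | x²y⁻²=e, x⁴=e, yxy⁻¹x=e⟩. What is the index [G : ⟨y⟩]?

First find ord(y) by computing successive powers:
  y¹ = y, y² = x², y³ = y⁻¹, y⁴ = e.
So |⟨y⟩| = ord(y) = 4. With |G| = 8, by Lagrange [G : ⟨y⟩] = 8/4 = 2.

Answer: 2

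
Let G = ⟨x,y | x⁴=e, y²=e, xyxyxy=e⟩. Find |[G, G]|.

G' = [G, G] is generated by all commutators. The generator-pair commutators are: [x, y] = x²yx.
The subgroup they normally generate is {e, x², xy, yx³, x²yx, x³y, x²yx³, yx, xyx², yx²y, x²yx²y, x³yx²}, of order 12.
Check: |G/G'| = 24/12 = 2 is the order of the abelianisation.

Answer: 12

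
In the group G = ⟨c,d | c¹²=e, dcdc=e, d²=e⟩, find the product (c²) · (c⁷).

Compute (c²) · (c⁷) by multiplying left to right and reducing via the relations at each step:
  (c²) · c⁷ = c⁹

Answer: c⁹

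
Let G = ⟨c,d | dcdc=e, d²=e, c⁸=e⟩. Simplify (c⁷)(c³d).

Compute (c⁷) · (c³d) by multiplying left to right and reducing via the relations at each step:
  (c⁷) · c³ = c²
  (c²) · d = c²d

Answer: c²d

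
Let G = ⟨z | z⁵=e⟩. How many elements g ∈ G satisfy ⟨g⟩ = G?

G is cyclic of order 5. An element generates G iff its order is 5, and a cyclic group of order 5 has exactly φ(5) = 4 such elements.

Answer: 4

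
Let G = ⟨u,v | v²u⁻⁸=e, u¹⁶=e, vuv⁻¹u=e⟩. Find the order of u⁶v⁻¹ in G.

Compute successive powers until reaching e:
  (u⁶v⁻¹)¹ = u⁶v⁻¹, (u⁶v⁻¹)² = u⁸, (u⁶v⁻¹)³ = u⁶v, (u⁶v⁻¹)⁴ = e.
The smallest positive k with (u⁶v⁻¹)ᵏ = e is 4.

Answer: 4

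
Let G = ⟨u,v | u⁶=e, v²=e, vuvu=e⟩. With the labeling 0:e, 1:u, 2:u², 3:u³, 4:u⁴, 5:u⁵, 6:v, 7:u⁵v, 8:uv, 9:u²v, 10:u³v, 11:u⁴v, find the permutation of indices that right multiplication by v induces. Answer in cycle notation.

(0 6)(1 8)(2 9)(3 10)(4 11)(5 7)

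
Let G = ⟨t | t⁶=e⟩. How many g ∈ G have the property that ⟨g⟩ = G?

G is cyclic of order 6. An element generates G iff its order is 6, and a cyclic group of order 6 has exactly φ(6) = 2 such elements.

Answer: 2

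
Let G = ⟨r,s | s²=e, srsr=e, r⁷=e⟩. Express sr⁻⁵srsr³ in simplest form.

Multiply left to right, reducing at each step:
  s · r⁻⁵ = r⁵s
  (r⁵s) · s = r⁵
  (r⁵) · r = r⁶
  (r⁶) · s = r⁶s
  (r⁶s) · r³ = r³s

Answer: r³s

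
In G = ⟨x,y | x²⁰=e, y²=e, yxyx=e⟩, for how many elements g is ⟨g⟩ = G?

⟨g⟩ = G would require ord(g) = |G| = 40, but the maximum element order in G is 20 < 40. So G is not cyclic and no single element generates it: the count is 0.

Answer: 0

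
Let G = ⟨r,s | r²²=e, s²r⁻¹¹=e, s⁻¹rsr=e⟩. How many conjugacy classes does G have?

The conjugacy classes (representative and size) are:
  [e] (size 1), [r²¹] (size 2), [r²] (size 2), [r³] (size 2), [r¹⁸] (size 2), [r¹⁷] (size 2), [r⁶] (size 2), [r⁷] (size 2), [r⁸] (size 2), [r¹³] (size 2), [r¹²] (size 2), [r¹¹] (size 1), [r¹⁰s] (size 11), [r⁷s] (size 11).
Class equation: 1 + 2 + 2 + 2 + 2 + 2 + 2 + 2 + 2 + 2 + 2 + 1 + 11 + 11 = 44 = |G|. So G has 14 conjugacy classes.

Answer: 14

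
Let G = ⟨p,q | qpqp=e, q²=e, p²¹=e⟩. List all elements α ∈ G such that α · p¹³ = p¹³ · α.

⟨p¹³⟩ ⊆ C_G(p¹³) since powers of p¹³ commute with p¹³; so |C_G(p¹³)| ≥ |⟨p¹³⟩| = 21.
By orbit–stabilizer, |C_G(p¹³)| = |G| / |conj. class of p¹³| = 42 / 2 = 21.
The 21 elements commuting with p¹³ are {e, p, p², p³, p⁴, p⁵, p⁶, p⁷, p⁸, p⁹, p¹⁰, p¹¹, p¹², p¹³, p¹⁴, p¹⁵, p¹⁶, p¹⁷, p¹⁸, p¹⁹, p²⁰}.

Answer: {e, p, p², p³, p⁴, p⁵, p⁶, p⁷, p⁸, p⁹, p¹⁰, p¹¹, p¹², p¹³, p¹⁴, p¹⁵, p¹⁶, p¹⁷, p¹⁸, p¹⁹, p²⁰}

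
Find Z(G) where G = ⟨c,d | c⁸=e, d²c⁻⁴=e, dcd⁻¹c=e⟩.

An element z ∈ Z(G) iff z commutes with every generator.
For example c⁴ is central: (c⁴)·c = c⁵ = c·(c⁴); (c⁴)·d = d⁻¹ = d·(c⁴).
Whereas c ∉ Z(G) since c·d = cd ≠ c³d⁻¹ = d·c.
Checking each of the 16 elements this way gives Z(G) = {e, c⁴}, of order 2.

Answer: {e, c⁴}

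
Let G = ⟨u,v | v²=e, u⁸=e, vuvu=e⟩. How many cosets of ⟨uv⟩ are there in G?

First find ord(uv) by computing successive powers:
  (uv)¹ = uv, (uv)² = e.
So |⟨uv⟩| = ord(uv) = 2. With |G| = 16, by Lagrange [G : ⟨uv⟩] = 16/2 = 8.

Answer: 8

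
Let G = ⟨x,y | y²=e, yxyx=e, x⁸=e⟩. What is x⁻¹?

The order of x is 8 (smallest k with xᵏ = e), so x⁻¹ = x⁷ = x⁷.
Check: x · (x⁷) → x · x⁷ = e, giving e as required.

Answer: x⁷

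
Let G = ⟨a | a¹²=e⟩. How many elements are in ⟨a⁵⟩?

|⟨a⁵⟩| equals the order of a⁵. Compute successive powers until reaching e:
  (a⁵)¹ = a⁵, (a⁵)² = a¹⁰, (a⁵)³ = a³, (a⁵)⁴ = a⁸, (a⁵)⁵ = a, (a⁵)⁶ = a⁶, (a⁵)⁷ = a¹¹, (a⁵)⁸ = a⁴, (a⁵)⁹ = a⁹, (a⁵)¹⁰ = a², (a⁵)¹¹ = a⁷, (a⁵)¹² = e.
The smallest positive k with (a⁵)ᵏ = e is 12, so |⟨a⁵⟩| = 12.

Answer: 12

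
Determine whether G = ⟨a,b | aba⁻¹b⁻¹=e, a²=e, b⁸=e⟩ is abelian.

Each pair of generators commutes: a·b = ab = b·a. Since the generators pairwise commute, every element of G commutes with every other, so G is abelian.

Answer: Yes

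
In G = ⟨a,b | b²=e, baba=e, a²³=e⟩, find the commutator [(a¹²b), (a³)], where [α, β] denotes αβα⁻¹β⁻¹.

[(a¹²b), (a³)] = (a¹²b)·(a³)·(a¹²b)⁻¹·(a³)⁻¹.
  (a¹²b) · (a³) = a⁹b
  (a⁹b) · (a¹²b) = a²⁰
  (a²⁰) · (a²⁰) = a¹⁷

Answer: a¹⁷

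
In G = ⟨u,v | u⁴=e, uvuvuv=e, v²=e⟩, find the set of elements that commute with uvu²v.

⟨uvu²v⟩ ⊆ C_G(uvu²v) since powers of uvu²v commute with uvu²v; so |C_G(uvu²v)| ≥ |⟨uvu²v⟩| = 2.
By orbit–stabilizer, |C_G(uvu²v)| = |G| / |conj. class of uvu²v| = 24 / 6 = 4.
The 4 elements commuting with uvu²v are {e, u², uvu²v, u³vu²v}.

Answer: {e, u², uvu²v, u³vu²v}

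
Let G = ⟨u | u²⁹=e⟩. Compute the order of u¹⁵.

Compute successive powers until reaching e:
  (u¹⁵)¹ = u¹⁵, (u¹⁵)² = u, (u¹⁵)³ = u¹⁶, (u¹⁵)⁴ = u², (u¹⁵)⁵ = u¹⁷, (u¹⁵)⁶ = u³, (u¹⁵)⁷ = u¹⁸, (u¹⁵)⁸ = u⁴, (u¹⁵)⁹ = u¹⁹, (u¹⁵)¹⁰ = u⁵, (u¹⁵)¹¹ = u²⁰, (u¹⁵)¹² = u⁶, (u¹⁵)¹³ = u²¹, (u¹⁵)¹⁴ = u⁷, (u¹⁵)¹⁵ = u²², (u¹⁵)¹⁶ = u⁸, (u¹⁵)¹⁷ = u²³, (u¹⁵)¹⁸ = u⁹, (u¹⁵)¹⁹ = u²⁴, (u¹⁵)²⁰ = u¹⁰, (u¹⁵)²¹ = u²⁵, (u¹⁵)²² = u¹¹, (u¹⁵)²³ = u²⁶, (u¹⁵)²⁴ = u¹², (u¹⁵)²⁵ = u²⁷, (u¹⁵)²⁶ = u¹³, (u¹⁵)²⁷ = u²⁸, (u¹⁵)²⁸ = u¹⁴, (u¹⁵)²⁹ = e.
The smallest positive k with (u¹⁵)ᵏ = e is 29.

Answer: 29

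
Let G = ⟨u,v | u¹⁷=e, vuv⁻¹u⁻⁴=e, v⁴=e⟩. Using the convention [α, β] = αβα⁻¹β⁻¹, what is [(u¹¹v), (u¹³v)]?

[(u¹¹v), (u¹³v)] = (u¹¹v)·(u¹³v)·(u¹¹v)⁻¹·(u¹³v)⁻¹.
  (u¹¹v) · (u¹³v) = u¹²v²
  (u¹²v²) · (u¹⁰v³) = u²v
  (u²v) · (uv³) = u⁶

Answer: u⁶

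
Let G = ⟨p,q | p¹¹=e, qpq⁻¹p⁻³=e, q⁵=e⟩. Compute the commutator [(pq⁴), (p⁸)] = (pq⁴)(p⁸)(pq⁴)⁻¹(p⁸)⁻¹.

[(pq⁴), (p⁸)] = (pq⁴)·(p⁸)·(pq⁴)⁻¹·(p⁸)⁻¹.
  (pq⁴) · (p⁸) = q⁴
  (q⁴) · (p⁸q) = p¹⁰
  (p¹⁰) · (p³) = p²

Answer: p²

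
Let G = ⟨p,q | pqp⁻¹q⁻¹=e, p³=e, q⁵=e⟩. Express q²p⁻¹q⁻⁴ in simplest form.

Multiply left to right, reducing at each step:
  (q²) · p⁻¹ = p²q²
  (p²q²) · q⁻⁴ = p²q³

Answer: p²q³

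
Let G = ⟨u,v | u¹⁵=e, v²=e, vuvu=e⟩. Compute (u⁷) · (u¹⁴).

Compute (u⁷) · (u¹⁴) by multiplying left to right and reducing via the relations at each step:
  (u⁷) · u¹⁴ = u⁶

Answer: u⁶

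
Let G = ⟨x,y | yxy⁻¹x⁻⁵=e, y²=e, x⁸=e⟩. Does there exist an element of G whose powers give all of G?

Every cyclic group is abelian. But x·y = xy while y·x = x⁵y, so x·y ≠ y·x and G is not abelian. Hence G is not cyclic.

Answer: No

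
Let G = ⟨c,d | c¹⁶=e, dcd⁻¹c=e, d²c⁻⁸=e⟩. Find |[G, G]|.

G' = [G, G] is generated by all commutators. The generator-pair commutators are: [c, d] = c².
The subgroup they normally generate is {e, c², c⁴, c⁶, c⁸, c¹⁰, c¹², c¹⁴}, of order 8.
Check: |G/G'| = 32/8 = 4 is the order of the abelianisation.

Answer: 8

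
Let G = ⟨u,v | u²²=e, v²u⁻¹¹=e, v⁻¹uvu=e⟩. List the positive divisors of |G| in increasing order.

|G| = 44 = 2² · 11. By Lagrange's theorem the order of any subgroup divides 44; the divisors of 44 are 1, 2, 4, 11, 22, 44.

Answer: 1, 2, 4, 11, 22, 44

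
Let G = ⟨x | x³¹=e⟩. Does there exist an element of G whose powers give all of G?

|G| = 31. The element x has order 31 (its powers give 31 distinct elements), so ⟨x⟩ = G and G is cyclic.

Answer: Yes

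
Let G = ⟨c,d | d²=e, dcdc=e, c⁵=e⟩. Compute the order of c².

Compute successive powers until reaching e:
  (c²)¹ = c², (c²)² = c⁴, (c²)³ = c, (c²)⁴ = c³, (c²)⁵ = e.
The smallest positive k with (c²)ᵏ = e is 5.

Answer: 5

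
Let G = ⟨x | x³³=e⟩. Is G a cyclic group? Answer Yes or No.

|G| = 33. The element x has order 33 (its powers give 33 distinct elements), so ⟨x⟩ = G and G is cyclic.

Answer: Yes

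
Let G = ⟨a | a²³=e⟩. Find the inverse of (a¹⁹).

The order of (a¹⁹) is 23 (smallest k with (a¹⁹)ᵏ = e), so (a¹⁹)⁻¹ = (a¹⁹)²² = a⁴.
Check: (a¹⁹) · (a⁴) → (a¹⁹) · a⁴ = e, giving e as required.

Answer: a⁴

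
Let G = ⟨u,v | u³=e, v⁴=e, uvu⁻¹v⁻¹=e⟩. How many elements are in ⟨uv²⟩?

|⟨uv²⟩| equals the order of uv². Compute successive powers until reaching e:
  (uv²)¹ = uv², (uv²)² = u², (uv²)³ = v², (uv²)⁴ = u, (uv²)⁵ = u²v², (uv²)⁶ = e.
The smallest positive k with (uv²)ᵏ = e is 6, so |⟨uv²⟩| = 6.

Answer: 6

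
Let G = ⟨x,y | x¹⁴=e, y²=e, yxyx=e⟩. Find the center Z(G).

An element z ∈ Z(G) iff z commutes with every generator.
For example x⁷ is central: (x⁷)·x = x⁸ = x·(x⁷); (x⁷)·y = x⁷y = y·(x⁷).
Whereas x ∉ Z(G) since x·y = xy ≠ x¹³y = y·x.
Checking each of the 28 elements this way gives Z(G) = {e, x⁷}, of order 2.

Answer: {e, x⁷}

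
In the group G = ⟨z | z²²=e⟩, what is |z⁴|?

Compute successive powers until reaching e:
  (z⁴)¹ = z⁴, (z⁴)² = z⁸, (z⁴)³ = z¹², (z⁴)⁴ = z¹⁶, (z⁴)⁵ = z²⁰, (z⁴)⁶ = z², (z⁴)⁷ = z⁶, (z⁴)⁸ = z¹⁰, (z⁴)⁹ = z¹⁴, (z⁴)¹⁰ = z¹⁸, (z⁴)¹¹ = e.
The smallest positive k with (z⁴)ᵏ = e is 11.

Answer: 11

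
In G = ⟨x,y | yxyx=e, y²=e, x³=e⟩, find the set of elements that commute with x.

⟨x⟩ ⊆ C_G(x) since powers of x commute with x; so |C_G(x)| ≥ |⟨x⟩| = 3.
By orbit–stabilizer, |C_G(x)| = |G| / |conj. class of x| = 6 / 2 = 3.
The 3 elements commuting with x are {e, x, x²}.

Answer: {e, x, x²}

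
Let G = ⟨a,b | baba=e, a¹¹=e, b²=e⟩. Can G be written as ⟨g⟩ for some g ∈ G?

Every cyclic group is abelian. But a·b = ab while b·a = a¹⁰b, so a·b ≠ b·a and G is not abelian. Hence G is not cyclic.

Answer: No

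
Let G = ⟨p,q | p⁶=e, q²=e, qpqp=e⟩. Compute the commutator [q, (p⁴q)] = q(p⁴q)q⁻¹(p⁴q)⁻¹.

[q, (p⁴q)] = q·(p⁴q)·q⁻¹·(p⁴q)⁻¹.
  q · (p⁴q) = p²
  (p²) · q = p²q
  (p²q) · (p⁴q) = p⁴

Answer: p⁴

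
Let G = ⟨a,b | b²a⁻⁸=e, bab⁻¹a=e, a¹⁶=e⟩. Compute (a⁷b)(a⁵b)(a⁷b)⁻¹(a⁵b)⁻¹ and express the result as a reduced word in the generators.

[(a⁷b), (a⁵b)] = (a⁷b)·(a⁵b)·(a⁷b)⁻¹·(a⁵b)⁻¹.
  (a⁷b) · (a⁵b) = a¹⁰
  (a¹⁰) · (a⁷b⁻¹) = ab⁻¹
  (ab⁻¹) · (a⁵b⁻¹) = a⁴

Answer: a⁴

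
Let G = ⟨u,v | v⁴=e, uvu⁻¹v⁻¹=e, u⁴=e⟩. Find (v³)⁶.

Compute successive powers of (v³), reducing at each step:
  (v³)²: (v³) · v³ = v²
  (v³)³: (v²) · v³ = v
  (v³)⁴: v · v³ = e
  (v³)⁵: e · v³ = v³
  (v³)⁶: (v³) · v³ = v²

Answer: v²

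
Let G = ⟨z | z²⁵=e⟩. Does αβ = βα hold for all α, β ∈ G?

G has a single generator, so G is cyclic and hence abelian.

Answer: Yes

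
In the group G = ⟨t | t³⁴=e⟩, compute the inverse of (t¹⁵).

The order of (t¹⁵) is 34 (smallest k with (t¹⁵)ᵏ = e), so (t¹⁵)⁻¹ = (t¹⁵)³³ = t¹⁹.
Check: (t¹⁵) · (t¹⁹) → (t¹⁵) · t¹⁹ = e, giving e as required.

Answer: t¹⁹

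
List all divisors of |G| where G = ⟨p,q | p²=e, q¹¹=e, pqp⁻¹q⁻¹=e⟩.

|G| = 22 = 2 · 11. By Lagrange's theorem the order of any subgroup divides 22; the divisors of 22 are 1, 2, 11, 22.

Answer: 1, 2, 11, 22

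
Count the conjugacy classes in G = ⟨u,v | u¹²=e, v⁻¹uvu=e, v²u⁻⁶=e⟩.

The conjugacy classes (representative and size) are:
  [e] (size 1), [u¹¹] (size 2), [u²] (size 2), [u⁹] (size 2), [u⁴] (size 2), [u⁵] (size 2), [u⁶] (size 1), [u²v] (size 6), [uv] (size 6).
Class equation: 1 + 2 + 2 + 2 + 2 + 2 + 1 + 6 + 6 = 24 = |G|. So G has 9 conjugacy classes.

Answer: 9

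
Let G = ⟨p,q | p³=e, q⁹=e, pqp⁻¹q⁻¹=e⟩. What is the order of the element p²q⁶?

Compute successive powers until reaching e:
  (p²q⁶)¹ = p²q⁶, (p²q⁶)² = pq³, (p²q⁶)³ = e.
The smallest positive k with (p²q⁶)ᵏ = e is 3.

Answer: 3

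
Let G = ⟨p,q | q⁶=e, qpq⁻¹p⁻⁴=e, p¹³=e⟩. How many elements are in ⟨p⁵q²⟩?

|⟨p⁵q²⟩| equals the order of p⁵q². Compute successive powers until reaching e:
  (p⁵q²)¹ = p⁵q², (p⁵q²)² = p⁷q⁴, (p⁵q²)³ = e.
The smallest positive k with (p⁵q²)ᵏ = e is 3, so |⟨p⁵q²⟩| = 3.

Answer: 3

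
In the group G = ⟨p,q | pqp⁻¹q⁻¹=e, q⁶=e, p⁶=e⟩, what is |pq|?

Compute successive powers until reaching e:
  (pq)¹ = pq, (pq)² = p²q², (pq)³ = p³q³, (pq)⁴ = p⁴q⁴, (pq)⁵ = p⁵q⁵, (pq)⁶ = e.
The smallest positive k with (pq)ᵏ = e is 6.

Answer: 6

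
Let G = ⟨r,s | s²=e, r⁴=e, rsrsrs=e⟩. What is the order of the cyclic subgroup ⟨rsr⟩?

|⟨rsr⟩| equals the order of rsr. Compute successive powers until reaching e:
  (rsr)¹ = rsr, (rsr)² = sr²s, (rsr)³ = r³sr³, (rsr)⁴ = e.
The smallest positive k with (rsr)ᵏ = e is 4, so |⟨rsr⟩| = 4.

Answer: 4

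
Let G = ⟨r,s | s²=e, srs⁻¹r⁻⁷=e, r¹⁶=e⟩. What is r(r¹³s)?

Compute r · (r¹³s) by multiplying left to right and reducing via the relations at each step:
  r · r¹³ = r¹⁴
  (r¹⁴) · s = r¹⁴s

Answer: r¹⁴s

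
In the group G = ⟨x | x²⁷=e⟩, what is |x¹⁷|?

Compute successive powers until reaching e:
  (x¹⁷)¹ = x¹⁷, (x¹⁷)² = x⁷, (x¹⁷)³ = x²⁴, (x¹⁷)⁴ = x¹⁴, (x¹⁷)⁵ = x⁴, (x¹⁷)⁶ = x²¹, (x¹⁷)⁷ = x¹¹, (x¹⁷)⁸ = x, (x¹⁷)⁹ = x¹⁸, (x¹⁷)¹⁰ = x⁸, (x¹⁷)¹¹ = x²⁵, (x¹⁷)¹² = x¹⁵, (x¹⁷)¹³ = x⁵, (x¹⁷)¹⁴ = x²², (x¹⁷)¹⁵ = x¹², (x¹⁷)¹⁶ = x², (x¹⁷)¹⁷ = x¹⁹, (x¹⁷)¹⁸ = x⁹, (x¹⁷)¹⁹ = x²⁶, (x¹⁷)²⁰ = x¹⁶, (x¹⁷)²¹ = x⁶, (x¹⁷)²² = x²³, (x¹⁷)²³ = x¹³, (x¹⁷)²⁴ = x³, (x¹⁷)²⁵ = x²⁰, (x¹⁷)²⁶ = x¹⁰, (x¹⁷)²⁷ = e.
The smallest positive k with (x¹⁷)ᵏ = e is 27.

Answer: 27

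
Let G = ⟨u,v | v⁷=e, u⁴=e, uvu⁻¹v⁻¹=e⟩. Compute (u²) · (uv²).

Compute (u²) · (uv²) by multiplying left to right and reducing via the relations at each step:
  (u²) · u = u³
  (u³) · v² = u³v²

Answer: u³v²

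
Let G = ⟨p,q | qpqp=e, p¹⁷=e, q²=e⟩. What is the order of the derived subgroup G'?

G' = [G, G] is generated by all commutators. The generator-pair commutators are: [p, q] = p².
The subgroup they normally generate is {e, p, p², p³, p⁴, p⁵, p⁶, p⁷, p⁸, p⁹, p¹⁰, p¹¹, p¹², p¹³, p¹⁴, p¹⁵, p¹⁶}, of order 17.
Check: |G/G'| = 34/17 = 2 is the order of the abelianisation.

Answer: 17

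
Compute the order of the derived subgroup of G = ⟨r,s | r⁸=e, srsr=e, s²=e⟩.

G' = [G, G] is generated by all commutators. The generator-pair commutators are: [r, s] = r².
The subgroup they normally generate is {e, r², r⁴, r⁶}, of order 4.
Check: |G/G'| = 16/4 = 4 is the order of the abelianisation.

Answer: 4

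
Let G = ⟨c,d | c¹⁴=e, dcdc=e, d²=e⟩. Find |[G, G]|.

G' = [G, G] is generated by all commutators. The generator-pair commutators are: [c, d] = c².
The subgroup they normally generate is {e, c², c⁴, c⁶, c⁸, c¹⁰, c¹²}, of order 7.
Check: |G/G'| = 28/7 = 4 is the order of the abelianisation.

Answer: 7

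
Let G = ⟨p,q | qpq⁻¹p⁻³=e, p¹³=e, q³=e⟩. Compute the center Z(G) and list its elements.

An element z ∈ Z(G) iff z commutes with every generator.
For example e is central: e·p = p = p·e; e·q = q = q·e.
Whereas p ∉ Z(G) since p·q = pq ≠ p³q = q·p.
Checking each of the 39 elements this way gives Z(G) = {e}, of order 1.

Answer: {e}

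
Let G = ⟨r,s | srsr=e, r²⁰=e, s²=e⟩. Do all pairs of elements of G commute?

r·s = rs but s·r = r¹⁹s, so r·s ≠ s·r and G is not abelian.

Answer: No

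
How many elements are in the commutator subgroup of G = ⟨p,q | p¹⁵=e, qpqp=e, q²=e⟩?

G' = [G, G] is generated by all commutators. The generator-pair commutators are: [p, q] = p².
The subgroup they normally generate is {e, p, p², p³, p⁴, p⁵, p⁶, p⁷, p⁸, p⁹, p¹⁰, p¹¹, p¹², p¹³, p¹⁴}, of order 15.
Check: |G/G'| = 30/15 = 2 is the order of the abelianisation.

Answer: 15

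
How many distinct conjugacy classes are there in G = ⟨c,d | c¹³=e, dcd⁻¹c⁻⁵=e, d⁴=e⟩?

The conjugacy classes (representative and size) are:
  [e] (size 1), [c] (size 4), [c²] (size 4), [c⁹] (size 4), [c¹²d] (size 13), [c⁴d²] (size 13), [c¹²d³] (size 13).
Class equation: 1 + 4 + 4 + 4 + 13 + 13 + 13 = 52 = |G|. So G has 7 conjugacy classes.

Answer: 7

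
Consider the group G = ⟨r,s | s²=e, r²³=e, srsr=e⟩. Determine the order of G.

Enumerate words in the generators, reducing via the relations: the distinct elements are
  {e, r, s, rs, r², r³, r⁴, r⁵, r⁶, r⁷, r⁸, r⁹, r²s, r²², r²¹, r²⁰, r³s, r¹², r¹³, r¹¹, r¹⁰, r¹⁴, r¹⁵, r¹⁶, r¹⁷, r¹⁸, r¹⁹, r⁴s, r⁵s, r⁶s, r⁷s, r⁸s, r⁹s, r²²s, r²¹s, r²⁰s, r¹²s, r¹³s, r¹¹s, r¹⁰s, r¹⁴s, r¹⁵s, r¹⁶s, r¹⁷s, r¹⁸s, r¹⁹s}.
No further products give new elements, so |G| = 46.

Answer: 46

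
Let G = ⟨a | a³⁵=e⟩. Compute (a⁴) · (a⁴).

Compute (a⁴) · (a⁴) by multiplying left to right and reducing via the relations at each step:
  (a⁴) · a⁴ = a⁸

Answer: a⁸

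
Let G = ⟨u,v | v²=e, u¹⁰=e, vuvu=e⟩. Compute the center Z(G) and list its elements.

An element z ∈ Z(G) iff z commutes with every generator.
For example u⁵ is central: (u⁵)·u = u⁶ = u·(u⁵); (u⁵)·v = u⁵v = v·(u⁵).
Whereas u ∉ Z(G) since u·v = uv ≠ u⁹v = v·u.
Checking each of the 20 elements this way gives Z(G) = {e, u⁵}, of order 2.

Answer: {e, u⁵}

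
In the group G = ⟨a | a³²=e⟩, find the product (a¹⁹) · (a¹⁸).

Compute (a¹⁹) · (a¹⁸) by multiplying left to right and reducing via the relations at each step:
  (a¹⁹) · a¹⁸ = a⁵

Answer: a⁵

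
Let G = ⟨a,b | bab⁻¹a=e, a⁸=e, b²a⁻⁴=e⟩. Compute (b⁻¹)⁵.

Compute successive powers of (b⁻¹), reducing at each step:
  (b⁻¹)²: (b⁻¹) · b⁻¹ = a⁴
  (b⁻¹)³: (a⁴) · b⁻¹ = b
  (b⁻¹)⁴: b · b⁻¹ = e
  (b⁻¹)⁵: e · b⁻¹ = b⁻¹

Answer: b⁻¹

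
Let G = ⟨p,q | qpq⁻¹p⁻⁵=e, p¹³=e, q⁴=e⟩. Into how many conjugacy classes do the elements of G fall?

The conjugacy classes (representative and size) are:
  [e] (size 1), [p] (size 4), [p²] (size 4), [p⁹] (size 4), [p¹²q] (size 13), [p⁴q²] (size 13), [p¹²q³] (size 13).
Class equation: 1 + 4 + 4 + 4 + 13 + 13 + 13 = 52 = |G|. So G has 7 conjugacy classes.

Answer: 7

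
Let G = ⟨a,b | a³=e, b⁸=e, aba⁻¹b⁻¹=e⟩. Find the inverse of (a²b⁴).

The order of (a²b⁴) is 6 (smallest k with (a²b⁴)ᵏ = e), so (a²b⁴)⁻¹ = (a²b⁴)⁵ = ab⁴.
Check: (a²b⁴) · (ab⁴) → (a²b⁴) · a = b⁴;   (b⁴) · b⁴ = e, giving e as required.

Answer: ab⁴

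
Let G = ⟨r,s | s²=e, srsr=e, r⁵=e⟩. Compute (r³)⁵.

Compute successive powers of (r³), reducing at each step:
  (r³)²: (r³) · r³ = r
  (r³)³: r · r³ = r⁴
  (r³)⁴: (r⁴) · r³ = r²
  (r³)⁵: (r²) · r³ = e

Answer: e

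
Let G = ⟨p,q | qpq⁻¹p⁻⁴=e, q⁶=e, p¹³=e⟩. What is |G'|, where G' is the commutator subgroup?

G' = [G, G] is generated by all commutators. The generator-pair commutators are: [p, q] = p¹⁰.
The subgroup they normally generate is {e, p, p², p³, p⁴, p⁵, p⁶, p⁷, p⁸, p⁹, p¹⁰, p¹¹, p¹²}, of order 13.
Check: |G/G'| = 78/13 = 6 is the order of the abelianisation.

Answer: 13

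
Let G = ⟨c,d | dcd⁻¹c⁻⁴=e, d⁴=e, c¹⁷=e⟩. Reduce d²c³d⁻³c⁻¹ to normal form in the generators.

Multiply left to right, reducing at each step:
  (d²) · c³ = c¹⁴d²
  (c¹⁴d²) · d⁻³ = c¹⁴d³
  (c¹⁴d³) · c⁻¹ = cd³

Answer: cd³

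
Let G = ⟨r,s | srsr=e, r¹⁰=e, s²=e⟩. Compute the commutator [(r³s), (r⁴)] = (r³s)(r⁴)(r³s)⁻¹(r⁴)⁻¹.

[(r³s), (r⁴)] = (r³s)·(r⁴)·(r³s)⁻¹·(r⁴)⁻¹.
  (r³s) · (r⁴) = r⁹s
  (r⁹s) · (r³s) = r⁶
  (r⁶) · (r⁶) = r²

Answer: r²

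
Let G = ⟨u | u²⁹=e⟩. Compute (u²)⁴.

Compute successive powers of (u²), reducing at each step:
  (u²)²: (u²) · u² = u⁴
  (u²)³: (u⁴) · u² = u⁶
  (u²)⁴: (u⁶) · u² = u⁸

Answer: u⁸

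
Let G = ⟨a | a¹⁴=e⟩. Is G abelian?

G has a single generator, so G is cyclic and hence abelian.

Answer: Yes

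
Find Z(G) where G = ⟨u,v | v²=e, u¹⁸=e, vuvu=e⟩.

An element z ∈ Z(G) iff z commutes with every generator.
For example u⁹ is central: (u⁹)·u = u¹⁰ = u·(u⁹); (u⁹)·v = u⁹v = v·(u⁹).
Whereas u ∉ Z(G) since u·v = uv ≠ u¹⁷v = v·u.
Checking each of the 36 elements this way gives Z(G) = {e, u⁹}, of order 2.

Answer: {e, u⁹}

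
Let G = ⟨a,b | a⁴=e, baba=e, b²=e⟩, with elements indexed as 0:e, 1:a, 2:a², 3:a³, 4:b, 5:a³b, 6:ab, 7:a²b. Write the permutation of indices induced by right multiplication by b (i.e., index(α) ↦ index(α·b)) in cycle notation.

(0 4)(1 6)(2 7)(3 5)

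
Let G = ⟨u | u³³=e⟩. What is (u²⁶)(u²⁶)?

Compute (u²⁶) · (u²⁶) by multiplying left to right and reducing via the relations at each step:
  (u²⁶) · u²⁶ = u¹⁹

Answer: u¹⁹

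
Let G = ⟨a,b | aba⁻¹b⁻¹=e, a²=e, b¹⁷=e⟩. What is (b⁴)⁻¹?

The order of (b⁴) is 17 (smallest k with (b⁴)ᵏ = e), so (b⁴)⁻¹ = (b⁴)¹⁶ = b¹³.
Check: (b⁴) · (b¹³) → (b⁴) · b¹³ = e, giving e as required.

Answer: b¹³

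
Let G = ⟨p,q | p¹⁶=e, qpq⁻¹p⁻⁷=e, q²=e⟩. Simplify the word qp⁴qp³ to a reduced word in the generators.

Multiply left to right, reducing at each step:
  q · p⁴ = p¹²q
  (p¹²q) · q = p¹²
  (p¹²) · p³ = p¹⁵

Answer: p¹⁵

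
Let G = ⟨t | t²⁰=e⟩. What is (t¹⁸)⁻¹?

The order of (t¹⁸) is 10 (smallest k with (t¹⁸)ᵏ = e), so (t¹⁸)⁻¹ = (t¹⁸)⁹ = t².
Check: (t¹⁸) · (t²) → (t¹⁸) · t² = e, giving e as required.

Answer: t²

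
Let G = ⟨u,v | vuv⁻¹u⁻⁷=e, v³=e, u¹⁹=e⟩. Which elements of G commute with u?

⟨u⟩ ⊆ C_G(u) since powers of u commute with u; so |C_G(u)| ≥ |⟨u⟩| = 19.
By orbit–stabilizer, |C_G(u)| = |G| / |conj. class of u| = 57 / 3 = 19.
The 19 elements commuting with u are {e, u, u², u³, u⁴, u⁵, u⁶, u⁷, u⁸, u⁹, u¹⁰, u¹¹, u¹², u¹³, u¹⁴, u¹⁵, u¹⁶, u¹⁷, u¹⁸}.

Answer: {e, u, u², u³, u⁴, u⁵, u⁶, u⁷, u⁸, u⁹, u¹⁰, u¹¹, u¹², u¹³, u¹⁴, u¹⁵, u¹⁶, u¹⁷, u¹⁸}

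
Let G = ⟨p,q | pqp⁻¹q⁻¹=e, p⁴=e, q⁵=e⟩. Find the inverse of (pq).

The order of (pq) is 20 (smallest k with (pq)ᵏ = e), so (pq)⁻¹ = (pq)¹⁹ = p³q⁴.
Check: (pq) · (p³q⁴) → (pq) · p³ = q;   q · q⁴ = e, giving e as required.

Answer: p³q⁴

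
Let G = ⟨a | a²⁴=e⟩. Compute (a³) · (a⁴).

Compute (a³) · (a⁴) by multiplying left to right and reducing via the relations at each step:
  (a³) · a⁴ = a⁷

Answer: a⁷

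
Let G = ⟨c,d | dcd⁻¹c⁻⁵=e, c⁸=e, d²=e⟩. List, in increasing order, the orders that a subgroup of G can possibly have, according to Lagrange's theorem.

|G| = 16 = 2⁴. By Lagrange's theorem the order of any subgroup divides 16; the divisors of 16 are 1, 2, 4, 8, 16.

Answer: 1, 2, 4, 8, 16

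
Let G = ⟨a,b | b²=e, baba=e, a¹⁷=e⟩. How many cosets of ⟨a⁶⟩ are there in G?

First find ord(a⁶) by computing successive powers:
  (a⁶)¹ = a⁶, (a⁶)² = a¹², (a⁶)³ = a, (a⁶)⁴ = a⁷, (a⁶)⁵ = a¹³, (a⁶)⁶ = a², (a⁶)⁷ = a⁸, (a⁶)⁸ = a¹⁴, (a⁶)⁹ = a³, (a⁶)¹⁰ = a⁹, (a⁶)¹¹ = a¹⁵, (a⁶)¹² = a⁴, (a⁶)¹³ = a¹⁰, (a⁶)¹⁴ = a¹⁶, (a⁶)¹⁵ = a⁵, (a⁶)¹⁶ = a¹¹, (a⁶)¹⁷ = e.
So |⟨a⁶⟩| = ord(a⁶) = 17. With |G| = 34, by Lagrange [G : ⟨a⁶⟩] = 34/17 = 2.

Answer: 2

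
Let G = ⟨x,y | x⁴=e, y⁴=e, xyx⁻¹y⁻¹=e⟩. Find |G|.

Enumerate words in the generators, reducing via the relations: the distinct elements are
  {e, x, y, xy, x², x³, y², y³, xy², xy³, x²y, x³y, x²y², x²y³, x³y², x³y³}.
No further products give new elements, so |G| = 16.

Answer: 16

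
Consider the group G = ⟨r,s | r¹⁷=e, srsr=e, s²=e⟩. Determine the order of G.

Enumerate words in the generators, reducing via the relations: the distinct elements are
  {e, r, s, rs, r², r³, r⁴, r⁵, r⁶, r⁷, r⁸, r⁹, r²s, r³s, r¹², r¹³, r¹¹, r¹⁰, r¹⁴, r¹⁵, r¹⁶, r⁴s, r⁵s, r⁶s, r⁷s, r⁸s, r⁹s, r¹²s, r¹³s, r¹¹s, r¹⁰s, r¹⁴s, r¹⁵s, r¹⁶s}.
No further products give new elements, so |G| = 34.

Answer: 34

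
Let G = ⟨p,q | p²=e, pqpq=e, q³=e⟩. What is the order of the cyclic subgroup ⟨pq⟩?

|⟨pq⟩| equals the order of pq. Compute successive powers until reaching e:
  (pq)¹ = pq, (pq)² = e.
The smallest positive k with (pq)ᵏ = e is 2, so |⟨pq⟩| = 2.

Answer: 2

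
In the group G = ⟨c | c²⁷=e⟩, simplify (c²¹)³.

Compute successive powers of (c²¹), reducing at each step:
  (c²¹)²: (c²¹) · c²¹ = c¹⁵
  (c²¹)³: (c¹⁵) · c²¹ = c⁹

Answer: c⁹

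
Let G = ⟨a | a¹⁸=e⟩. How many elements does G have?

G is generated by a single element, so G is cyclic. The relator gives a¹⁸ = e and no smaller power is forced to be e, so the 18 powers {a, e, a², a³, a⁴, a⁵, a⁶, a⁷, a⁸, a⁹, a¹², a¹³, a¹¹, a¹⁰, a¹⁴, a¹⁵, a¹⁶, a¹⁷} are distinct. Hence |G| = 18.

Answer: 18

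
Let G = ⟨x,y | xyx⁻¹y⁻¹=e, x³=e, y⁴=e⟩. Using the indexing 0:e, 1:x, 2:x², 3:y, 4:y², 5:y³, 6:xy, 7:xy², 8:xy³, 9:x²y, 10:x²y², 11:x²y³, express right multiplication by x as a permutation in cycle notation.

(0 1 2)(3 6 9)(4 7 10)(5 8 11)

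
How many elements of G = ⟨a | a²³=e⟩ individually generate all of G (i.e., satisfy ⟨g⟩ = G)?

G is cyclic of order 23. An element generates G iff its order is 23, and a cyclic group of order 23 has exactly φ(23) = 22 such elements.

Answer: 22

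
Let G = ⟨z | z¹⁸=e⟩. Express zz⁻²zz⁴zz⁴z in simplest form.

Multiply left to right, reducing at each step:
  z · z⁻² = z¹⁷
  (z¹⁷) · z = e
  e · z⁴ = z⁴
  (z⁴) · z = z⁵
  (z⁵) · z⁴ = z⁹
  (z⁹) · z = z¹⁰

Answer: z¹⁰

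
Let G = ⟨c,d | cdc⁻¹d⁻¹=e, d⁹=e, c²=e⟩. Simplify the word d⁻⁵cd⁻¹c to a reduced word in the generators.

Multiply left to right, reducing at each step:
  (d⁴) · c = cd⁴
  (cd⁴) · d⁻¹ = cd³
  (cd³) · c = d³

Answer: d³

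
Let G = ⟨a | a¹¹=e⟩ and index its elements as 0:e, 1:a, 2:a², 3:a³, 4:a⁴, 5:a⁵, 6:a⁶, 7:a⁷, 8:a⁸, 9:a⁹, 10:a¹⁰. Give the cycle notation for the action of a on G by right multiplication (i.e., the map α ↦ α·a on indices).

(0 1 2 3 4 5 6 7 8 9 10)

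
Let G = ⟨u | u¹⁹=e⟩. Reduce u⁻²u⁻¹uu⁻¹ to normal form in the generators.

Multiply left to right, reducing at each step:
  (u¹⁷) · u⁻¹ = u¹⁶
  (u¹⁶) · u = u¹⁷
  (u¹⁷) · u⁻¹ = u¹⁶

Answer: u¹⁶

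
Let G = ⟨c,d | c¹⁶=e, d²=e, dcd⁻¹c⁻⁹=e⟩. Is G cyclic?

Every cyclic group is abelian. But c·d = cd while d·c = c⁹d, so c·d ≠ d·c and G is not abelian. Hence G is not cyclic.

Answer: No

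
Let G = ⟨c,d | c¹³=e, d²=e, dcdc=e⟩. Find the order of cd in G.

Compute successive powers until reaching e:
  (cd)¹ = cd, (cd)² = e.
The smallest positive k with (cd)ᵏ = e is 2.

Answer: 2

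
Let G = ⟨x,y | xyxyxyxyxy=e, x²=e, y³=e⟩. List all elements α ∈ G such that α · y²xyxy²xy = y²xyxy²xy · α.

⟨y²xyxy²xy⟩ ⊆ C_G(y²xyxy²xy) since powers of y²xyxy²xy commute with y²xyxy²xy; so |C_G(y²xyxy²xy)| ≥ |⟨y²xyxy²xy⟩| = 2.
By orbit–stabilizer, |C_G(y²xyxy²xy)| = |G| / |conj. class of y²xyxy²xy| = 60 / 15 = 4.
The 4 elements commuting with y²xyxy²xy are {e, xyxy²x, yxyxy²xy², y²xyxy²xy}.

Answer: {e, xyxy²x, yxyxy²xy², y²xyxy²xy}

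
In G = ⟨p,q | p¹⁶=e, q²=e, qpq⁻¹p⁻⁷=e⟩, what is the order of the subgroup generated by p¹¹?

|⟨p¹¹⟩| equals the order of p¹¹. Compute successive powers until reaching e:
  (p¹¹)¹ = p¹¹, (p¹¹)² = p⁶, (p¹¹)³ = p, (p¹¹)⁴ = p¹², (p¹¹)⁵ = p⁷, (p¹¹)⁶ = p², (p¹¹)⁷ = p¹³, (p¹¹)⁸ = p⁸, (p¹¹)⁹ = p³, (p¹¹)¹⁰ = p¹⁴, (p¹¹)¹¹ = p⁹, (p¹¹)¹² = p⁴, (p¹¹)¹³ = p¹⁵, (p¹¹)¹⁴ = p¹⁰, (p¹¹)¹⁵ = p⁵, (p¹¹)¹⁶ = e.
The smallest positive k with (p¹¹)ᵏ = e is 16, so |⟨p¹¹⟩| = 16.

Answer: 16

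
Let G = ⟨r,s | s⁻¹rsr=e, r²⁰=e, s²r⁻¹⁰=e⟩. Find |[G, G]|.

G' = [G, G] is generated by all commutators. The generator-pair commutators are: [r, s] = r².
The subgroup they normally generate is {e, r², r⁴, r⁶, r⁸, r¹⁰, r¹², r¹⁴, r¹⁶, r¹⁸}, of order 10.
Check: |G/G'| = 40/10 = 4 is the order of the abelianisation.

Answer: 10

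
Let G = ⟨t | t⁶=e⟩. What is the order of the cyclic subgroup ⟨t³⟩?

|⟨t³⟩| equals the order of t³. Compute successive powers until reaching e:
  (t³)¹ = t³, (t³)² = e.
The smallest positive k with (t³)ᵏ = e is 2, so |⟨t³⟩| = 2.

Answer: 2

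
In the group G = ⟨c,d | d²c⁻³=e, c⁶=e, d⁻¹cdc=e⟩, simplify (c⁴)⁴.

Compute successive powers of (c⁴), reducing at each step:
  (c⁴)²: (c⁴) · c⁴ = c²
  (c⁴)³: (c²) · c⁴ = e
  (c⁴)⁴: e · c⁴ = c⁴

Answer: c⁴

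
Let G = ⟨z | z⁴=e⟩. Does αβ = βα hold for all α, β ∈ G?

G has a single generator, so G is cyclic and hence abelian.

Answer: Yes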